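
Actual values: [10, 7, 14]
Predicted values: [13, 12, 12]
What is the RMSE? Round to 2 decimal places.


MSE = 12.6667. RMSE = sqrt(12.6667) = 3.56.

3.56


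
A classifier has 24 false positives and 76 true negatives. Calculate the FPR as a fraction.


FPR = FP / (FP + TN) = 24 / 100 = 6/25.

6/25


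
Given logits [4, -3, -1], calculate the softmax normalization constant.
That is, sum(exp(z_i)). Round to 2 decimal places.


Denom = e^4=54.5982 + e^-3=0.0498 + e^-1=0.3679. Sum = 55.0159, which rounds to 55.02.

55.02


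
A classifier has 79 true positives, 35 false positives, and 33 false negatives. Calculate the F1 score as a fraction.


Precision = 79/114 = 79/114. Recall = 79/112 = 79/112. F1 = 2*P*R/(P+R) = 79/113.

79/113


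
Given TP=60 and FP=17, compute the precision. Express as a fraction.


Precision = TP / (TP + FP) = 60 / 77 = 60/77.

60/77


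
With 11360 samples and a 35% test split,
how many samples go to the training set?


Test set = 11360 * 35% = 3976. Training set = 11360 - 3976 = 7384.

7384


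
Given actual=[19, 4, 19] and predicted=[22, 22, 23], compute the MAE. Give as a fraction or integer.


MAE = (1/3) * (|19-22|=3 + |4-22|=18 + |19-23|=4). Sum = 25. MAE = 25/3.

25/3


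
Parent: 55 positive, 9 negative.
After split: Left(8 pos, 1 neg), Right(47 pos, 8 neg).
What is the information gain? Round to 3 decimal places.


H(parent) = 0.5859. H(left) = 0.5033, H(right) = 0.5983. Weighted = (9/64)*0.5033 + (55/64)*0.5983 = 0.5849. IG = 0.5859 - 0.5849 = 0.0010, which rounds to 0.001.

0.001


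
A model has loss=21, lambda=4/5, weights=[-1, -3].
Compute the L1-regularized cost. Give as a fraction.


L1 norm = sum(|w|) = 4. J = 21 + 4/5 * 4 = 121/5.

121/5


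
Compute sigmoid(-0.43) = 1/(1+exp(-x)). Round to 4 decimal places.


sigma(-0.43) = 1/(1+e^(0.43)) = 1/(1+1.537258) = 1/2.537258 = 0.3941.

0.3941


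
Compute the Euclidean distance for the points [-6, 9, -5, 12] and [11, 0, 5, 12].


d = sqrt(sum of squared differences). (-6-11)^2=289, (9-0)^2=81, (-5-5)^2=100, (12-12)^2=0. Sum = 470.

sqrt(470)


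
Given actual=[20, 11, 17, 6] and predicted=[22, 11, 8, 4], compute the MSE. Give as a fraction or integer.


MSE = (1/4) * ((20-22)^2=4 + (11-11)^2=0 + (17-8)^2=81 + (6-4)^2=4). Sum = 89. MSE = 89/4.

89/4


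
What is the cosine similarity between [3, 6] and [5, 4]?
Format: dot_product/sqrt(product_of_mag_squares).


dot = 39. |a|^2 = 45, |b|^2 = 41. cos = 39/sqrt(1845).

39/sqrt(1845)


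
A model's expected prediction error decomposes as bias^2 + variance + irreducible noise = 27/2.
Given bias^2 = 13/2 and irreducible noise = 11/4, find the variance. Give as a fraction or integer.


Total error = bias^2 + variance + irreducible noise. So variance = 27/2 - 13/2 - 11/4 = 17/4.

17/4


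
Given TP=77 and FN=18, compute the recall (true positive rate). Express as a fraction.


Recall = TP / (TP + FN) = 77 / 95 = 77/95.

77/95


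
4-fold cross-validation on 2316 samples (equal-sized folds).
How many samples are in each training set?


Each validation fold has 2316/4 = 579 samples. Training set = 2316 - 579 = 1737.

1737


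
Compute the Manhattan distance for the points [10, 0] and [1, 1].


d = sum of absolute differences: |10-1|=9 + |0-1|=1 = 10.

10


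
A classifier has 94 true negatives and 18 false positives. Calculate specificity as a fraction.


Specificity = TN / (TN + FP) = 94 / 112 = 47/56.

47/56


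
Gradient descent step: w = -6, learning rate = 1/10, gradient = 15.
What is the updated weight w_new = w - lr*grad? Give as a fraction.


w_new = -6 - 1/10 * 15 = -6 - 3/2 = -15/2.

-15/2


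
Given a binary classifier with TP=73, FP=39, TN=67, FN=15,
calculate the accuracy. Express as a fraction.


Accuracy = (TP + TN) / (TP + TN + FP + FN) = (73 + 67) / 194 = 70/97.

70/97


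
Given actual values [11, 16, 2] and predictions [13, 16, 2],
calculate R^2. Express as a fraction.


Mean(y) = 29/3. SS_res = 4. SS_tot = 302/3. R^2 = 1 - 4/(302/3) = 145/151.

145/151


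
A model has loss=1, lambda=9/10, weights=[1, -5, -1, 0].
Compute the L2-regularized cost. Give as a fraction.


L2 sq norm = sum(w^2) = 27. J = 1 + 9/10 * 27 = 253/10.

253/10


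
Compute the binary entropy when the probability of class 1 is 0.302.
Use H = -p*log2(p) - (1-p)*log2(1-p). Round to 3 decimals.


H = -0.302*log2(0.302) - 0.698*log2(0.698) = 0.884.

0.884


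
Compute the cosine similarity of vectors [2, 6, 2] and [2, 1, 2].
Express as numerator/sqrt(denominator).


dot = 14. |a|^2 = 44, |b|^2 = 9. cos = 14/sqrt(396).

14/sqrt(396)


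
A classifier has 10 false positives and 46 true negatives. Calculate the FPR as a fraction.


FPR = FP / (FP + TN) = 10 / 56 = 5/28.

5/28


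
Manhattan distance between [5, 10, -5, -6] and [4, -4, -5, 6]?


d = sum of absolute differences: |5-4|=1 + |10--4|=14 + |-5--5|=0 + |-6-6|=12 = 27.

27


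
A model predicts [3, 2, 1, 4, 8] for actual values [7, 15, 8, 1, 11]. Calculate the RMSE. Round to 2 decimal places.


MSE = 50.4000. RMSE = sqrt(50.4000) = 7.10.

7.10


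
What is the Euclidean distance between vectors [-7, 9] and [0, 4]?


d = sqrt(sum of squared differences). (-7-0)^2=49, (9-4)^2=25. Sum = 74.

sqrt(74)


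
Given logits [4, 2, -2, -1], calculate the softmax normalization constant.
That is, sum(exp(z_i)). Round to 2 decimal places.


Denom = e^4=54.5982 + e^2=7.3891 + e^-2=0.1353 + e^-1=0.3679. Sum = 62.4905, which rounds to 62.49.

62.49


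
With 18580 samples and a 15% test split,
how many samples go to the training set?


Test set = 18580 * 15% = 2787. Training set = 18580 - 2787 = 15793.

15793


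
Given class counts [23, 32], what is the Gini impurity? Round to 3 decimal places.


Total = 55. Proportions: 23/55, 32/55. sum(p_i^2) = 0.5134. Gini = 1 - 0.5134 = 0.4866, which rounds to 0.487.

0.487


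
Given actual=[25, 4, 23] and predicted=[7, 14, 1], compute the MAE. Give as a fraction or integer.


MAE = (1/3) * (|25-7|=18 + |4-14|=10 + |23-1|=22). Sum = 50. MAE = 50/3.

50/3


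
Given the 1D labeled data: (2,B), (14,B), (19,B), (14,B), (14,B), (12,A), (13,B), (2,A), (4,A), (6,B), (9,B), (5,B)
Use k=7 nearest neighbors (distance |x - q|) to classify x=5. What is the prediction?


Distances: |2-5|=3, |14-5|=9, |19-5|=14, |14-5|=9, |14-5|=9, |12-5|=7, |13-5|=8, |2-5|=3, |4-5|=1, |6-5|=1, |9-5|=4, |5-5|=0. 7 nearest: (5,B), (4,A), (6,B), (2,A), (2,B), (9,B), (12,A). Counts: {'B': 4, 'A': 3}. Majority class: B.

B


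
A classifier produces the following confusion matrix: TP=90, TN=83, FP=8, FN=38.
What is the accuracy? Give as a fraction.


Accuracy = (TP + TN) / (TP + TN + FP + FN) = (90 + 83) / 219 = 173/219.

173/219


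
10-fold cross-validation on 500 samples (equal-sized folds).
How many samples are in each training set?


Each validation fold has 500/10 = 50 samples. Training set = 500 - 50 = 450.

450


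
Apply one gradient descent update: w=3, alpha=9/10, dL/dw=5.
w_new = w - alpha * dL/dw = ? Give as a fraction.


w_new = 3 - 9/10 * 5 = 3 - 9/2 = -3/2.

-3/2


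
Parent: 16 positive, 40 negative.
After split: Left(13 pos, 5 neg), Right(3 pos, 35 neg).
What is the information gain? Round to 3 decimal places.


H(parent) = 0.8631. H(left) = 0.8524, H(right) = 0.3985. Weighted = (18/56)*0.8524 + (38/56)*0.3985 = 0.5444. IG = 0.8631 - 0.5444 = 0.3187, which rounds to 0.319.

0.319


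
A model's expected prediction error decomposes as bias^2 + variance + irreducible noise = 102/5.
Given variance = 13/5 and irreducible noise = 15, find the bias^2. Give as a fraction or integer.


Total error = bias^2 + variance + irreducible noise. So bias^2 = 102/5 - 13/5 - 15 = 14/5.

14/5


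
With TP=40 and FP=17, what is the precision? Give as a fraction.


Precision = TP / (TP + FP) = 40 / 57 = 40/57.

40/57


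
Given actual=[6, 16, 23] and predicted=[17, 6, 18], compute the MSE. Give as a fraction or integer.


MSE = (1/3) * ((6-17)^2=121 + (16-6)^2=100 + (23-18)^2=25). Sum = 246. MSE = 82.

82


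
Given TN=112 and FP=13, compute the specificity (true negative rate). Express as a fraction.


Specificity = TN / (TN + FP) = 112 / 125 = 112/125.

112/125


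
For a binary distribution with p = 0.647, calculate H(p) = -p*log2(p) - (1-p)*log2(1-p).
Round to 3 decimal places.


H = -0.647*log2(0.647) - 0.353*log2(0.353) = 0.937.

0.937


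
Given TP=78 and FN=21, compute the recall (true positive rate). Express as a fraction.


Recall = TP / (TP + FN) = 78 / 99 = 26/33.

26/33


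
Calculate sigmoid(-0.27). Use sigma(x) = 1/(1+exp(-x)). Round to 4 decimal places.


sigma(-0.27) = 1/(1+e^(0.27)) = 1/(1+1.309964) = 1/2.309964 = 0.4329.

0.4329


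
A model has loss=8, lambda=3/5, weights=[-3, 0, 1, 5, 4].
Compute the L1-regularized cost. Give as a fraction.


L1 norm = sum(|w|) = 13. J = 8 + 3/5 * 13 = 79/5.

79/5


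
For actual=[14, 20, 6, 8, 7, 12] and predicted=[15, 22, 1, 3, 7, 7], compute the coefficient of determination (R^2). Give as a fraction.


Mean(y) = 67/6. SS_res = 80. SS_tot = 845/6. R^2 = 1 - 80/(845/6) = 73/169.

73/169


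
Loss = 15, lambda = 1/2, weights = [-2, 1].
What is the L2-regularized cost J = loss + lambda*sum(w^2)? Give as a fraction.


L2 sq norm = sum(w^2) = 5. J = 15 + 1/2 * 5 = 35/2.

35/2


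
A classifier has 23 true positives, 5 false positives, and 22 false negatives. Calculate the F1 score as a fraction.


Precision = 23/28 = 23/28. Recall = 23/45 = 23/45. F1 = 2*P*R/(P+R) = 46/73.

46/73


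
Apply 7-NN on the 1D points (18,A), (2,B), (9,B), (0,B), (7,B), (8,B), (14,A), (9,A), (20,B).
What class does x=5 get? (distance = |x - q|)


Distances: |18-5|=13, |2-5|=3, |9-5|=4, |0-5|=5, |7-5|=2, |8-5|=3, |14-5|=9, |9-5|=4, |20-5|=15. 7 nearest: (7,B), (2,B), (8,B), (9,A), (9,B), (0,B), (14,A). Counts: {'B': 5, 'A': 2}. Majority class: B.

B


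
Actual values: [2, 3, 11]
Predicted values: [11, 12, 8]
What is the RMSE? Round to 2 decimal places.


MSE = 57.0000. RMSE = sqrt(57.0000) = 7.55.

7.55


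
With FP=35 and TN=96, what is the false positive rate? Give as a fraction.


FPR = FP / (FP + TN) = 35 / 131 = 35/131.

35/131


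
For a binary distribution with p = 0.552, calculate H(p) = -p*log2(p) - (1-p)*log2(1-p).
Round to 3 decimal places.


H = -0.552*log2(0.552) - 0.448*log2(0.448) = 0.992.

0.992


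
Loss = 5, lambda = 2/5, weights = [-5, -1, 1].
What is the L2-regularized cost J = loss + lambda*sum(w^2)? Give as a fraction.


L2 sq norm = sum(w^2) = 27. J = 5 + 2/5 * 27 = 79/5.

79/5


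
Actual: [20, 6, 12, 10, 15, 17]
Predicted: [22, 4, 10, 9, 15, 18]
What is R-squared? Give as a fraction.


Mean(y) = 40/3. SS_res = 14. SS_tot = 382/3. R^2 = 1 - 14/(382/3) = 170/191.

170/191


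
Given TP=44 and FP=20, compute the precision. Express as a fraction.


Precision = TP / (TP + FP) = 44 / 64 = 11/16.

11/16


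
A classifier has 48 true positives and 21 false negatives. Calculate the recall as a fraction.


Recall = TP / (TP + FN) = 48 / 69 = 16/23.

16/23


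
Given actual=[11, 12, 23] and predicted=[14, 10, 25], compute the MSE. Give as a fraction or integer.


MSE = (1/3) * ((11-14)^2=9 + (12-10)^2=4 + (23-25)^2=4). Sum = 17. MSE = 17/3.

17/3


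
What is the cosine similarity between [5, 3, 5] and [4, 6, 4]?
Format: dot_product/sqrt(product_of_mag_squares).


dot = 58. |a|^2 = 59, |b|^2 = 68. cos = 58/sqrt(4012).

58/sqrt(4012)


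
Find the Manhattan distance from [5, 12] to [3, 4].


d = sum of absolute differences: |5-3|=2 + |12-4|=8 = 10.

10


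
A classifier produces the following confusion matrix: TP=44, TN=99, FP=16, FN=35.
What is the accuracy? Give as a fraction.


Accuracy = (TP + TN) / (TP + TN + FP + FN) = (44 + 99) / 194 = 143/194.

143/194


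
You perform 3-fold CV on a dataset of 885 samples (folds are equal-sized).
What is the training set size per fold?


Each validation fold has 885/3 = 295 samples. Training set = 885 - 295 = 590.

590


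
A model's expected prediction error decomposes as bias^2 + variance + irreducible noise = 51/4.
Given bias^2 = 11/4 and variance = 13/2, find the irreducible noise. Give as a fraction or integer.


Total error = bias^2 + variance + irreducible noise. So irreducible noise = 51/4 - 11/4 - 13/2 = 7/2.

7/2


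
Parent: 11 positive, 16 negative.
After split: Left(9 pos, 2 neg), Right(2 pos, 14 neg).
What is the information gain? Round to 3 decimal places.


H(parent) = 0.9751. H(left) = 0.6840, H(right) = 0.5436. Weighted = (11/27)*0.6840 + (16/27)*0.5436 = 0.6008. IG = 0.9751 - 0.6008 = 0.3743, which rounds to 0.374.

0.374


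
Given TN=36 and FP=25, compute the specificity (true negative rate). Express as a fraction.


Specificity = TN / (TN + FP) = 36 / 61 = 36/61.

36/61


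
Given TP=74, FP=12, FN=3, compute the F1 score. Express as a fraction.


Precision = 74/86 = 37/43. Recall = 74/77 = 74/77. F1 = 2*P*R/(P+R) = 148/163.

148/163


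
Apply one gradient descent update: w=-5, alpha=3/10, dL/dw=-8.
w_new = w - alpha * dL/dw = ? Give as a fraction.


w_new = -5 - 3/10 * -8 = -5 - -12/5 = -13/5.

-13/5


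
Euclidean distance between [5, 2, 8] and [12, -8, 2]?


d = sqrt(sum of squared differences). (5-12)^2=49, (2--8)^2=100, (8-2)^2=36. Sum = 185.

sqrt(185)


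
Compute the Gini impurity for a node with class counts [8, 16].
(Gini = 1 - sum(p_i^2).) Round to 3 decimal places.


Total = 24. Proportions: 8/24, 16/24. sum(p_i^2) = 0.5556. Gini = 1 - 0.5556 = 0.4444, which rounds to 0.444.

0.444


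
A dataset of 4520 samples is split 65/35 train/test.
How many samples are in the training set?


Test set = 4520 * 35% = 1582. Training set = 4520 - 1582 = 2938.

2938


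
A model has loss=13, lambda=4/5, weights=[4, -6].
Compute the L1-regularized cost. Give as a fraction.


L1 norm = sum(|w|) = 10. J = 13 + 4/5 * 10 = 21.

21


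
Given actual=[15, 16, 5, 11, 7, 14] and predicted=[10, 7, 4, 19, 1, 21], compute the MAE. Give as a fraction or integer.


MAE = (1/6) * (|15-10|=5 + |16-7|=9 + |5-4|=1 + |11-19|=8 + |7-1|=6 + |14-21|=7). Sum = 36. MAE = 6.

6


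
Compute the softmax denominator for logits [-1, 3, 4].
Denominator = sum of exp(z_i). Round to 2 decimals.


Denom = e^-1=0.3679 + e^3=20.0855 + e^4=54.5982. Sum = 75.0516, which rounds to 75.05.

75.05


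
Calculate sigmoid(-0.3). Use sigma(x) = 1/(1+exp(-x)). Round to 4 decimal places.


sigma(-0.3) = 1/(1+e^(0.3)) = 1/(1+1.349859) = 1/2.349859 = 0.4256.

0.4256


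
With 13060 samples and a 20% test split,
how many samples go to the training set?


Test set = 13060 * 20% = 2612. Training set = 13060 - 2612 = 10448.

10448


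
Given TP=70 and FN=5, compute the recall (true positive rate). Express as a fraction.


Recall = TP / (TP + FN) = 70 / 75 = 14/15.

14/15


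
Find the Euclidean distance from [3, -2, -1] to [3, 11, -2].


d = sqrt(sum of squared differences). (3-3)^2=0, (-2-11)^2=169, (-1--2)^2=1. Sum = 170.

sqrt(170)


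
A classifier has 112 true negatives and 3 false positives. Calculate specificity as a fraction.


Specificity = TN / (TN + FP) = 112 / 115 = 112/115.

112/115


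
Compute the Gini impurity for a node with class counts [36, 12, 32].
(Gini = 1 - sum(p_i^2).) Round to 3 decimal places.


Total = 80. Proportions: 36/80, 12/80, 32/80. sum(p_i^2) = 0.3850. Gini = 1 - 0.3850 = 0.6150, which rounds to 0.615.

0.615


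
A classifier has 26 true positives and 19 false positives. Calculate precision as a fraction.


Precision = TP / (TP + FP) = 26 / 45 = 26/45.

26/45


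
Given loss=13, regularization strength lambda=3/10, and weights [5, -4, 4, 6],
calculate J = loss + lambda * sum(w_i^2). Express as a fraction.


L2 sq norm = sum(w^2) = 93. J = 13 + 3/10 * 93 = 409/10.

409/10


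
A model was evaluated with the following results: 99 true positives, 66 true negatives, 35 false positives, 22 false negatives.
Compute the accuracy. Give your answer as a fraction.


Accuracy = (TP + TN) / (TP + TN + FP + FN) = (99 + 66) / 222 = 55/74.

55/74


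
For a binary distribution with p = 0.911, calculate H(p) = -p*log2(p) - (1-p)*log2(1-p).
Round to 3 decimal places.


H = -0.911*log2(0.911) - 0.089*log2(0.089) = 0.433.

0.433


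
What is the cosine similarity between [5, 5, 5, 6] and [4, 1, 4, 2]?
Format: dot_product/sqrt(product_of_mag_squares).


dot = 57. |a|^2 = 111, |b|^2 = 37. cos = 57/sqrt(4107).

57/sqrt(4107)


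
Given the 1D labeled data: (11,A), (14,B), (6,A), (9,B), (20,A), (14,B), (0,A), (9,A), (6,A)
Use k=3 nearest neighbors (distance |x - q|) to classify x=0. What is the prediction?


Distances: |11-0|=11, |14-0|=14, |6-0|=6, |9-0|=9, |20-0|=20, |14-0|=14, |0-0|=0, |9-0|=9, |6-0|=6. 3 nearest: (0,A), (6,A), (6,A). Counts: {'A': 3}. Majority class: A.

A


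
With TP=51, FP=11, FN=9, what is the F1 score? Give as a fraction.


Precision = 51/62 = 51/62. Recall = 51/60 = 17/20. F1 = 2*P*R/(P+R) = 51/61.

51/61


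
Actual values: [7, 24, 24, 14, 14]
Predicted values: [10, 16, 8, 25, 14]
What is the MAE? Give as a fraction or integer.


MAE = (1/5) * (|7-10|=3 + |24-16|=8 + |24-8|=16 + |14-25|=11 + |14-14|=0). Sum = 38. MAE = 38/5.

38/5


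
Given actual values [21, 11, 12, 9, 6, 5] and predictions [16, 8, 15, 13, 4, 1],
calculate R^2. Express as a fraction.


Mean(y) = 32/3. SS_res = 79. SS_tot = 496/3. R^2 = 1 - 79/(496/3) = 259/496.

259/496


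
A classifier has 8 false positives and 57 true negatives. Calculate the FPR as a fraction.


FPR = FP / (FP + TN) = 8 / 65 = 8/65.

8/65


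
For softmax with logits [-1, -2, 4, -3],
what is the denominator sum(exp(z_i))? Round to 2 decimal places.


Denom = e^-1=0.3679 + e^-2=0.1353 + e^4=54.5982 + e^-3=0.0498. Sum = 55.1512, which rounds to 55.15.

55.15


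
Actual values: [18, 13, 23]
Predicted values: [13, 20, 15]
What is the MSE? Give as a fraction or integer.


MSE = (1/3) * ((18-13)^2=25 + (13-20)^2=49 + (23-15)^2=64). Sum = 138. MSE = 46.

46


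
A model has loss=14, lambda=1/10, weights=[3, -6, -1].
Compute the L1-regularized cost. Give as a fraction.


L1 norm = sum(|w|) = 10. J = 14 + 1/10 * 10 = 15.

15


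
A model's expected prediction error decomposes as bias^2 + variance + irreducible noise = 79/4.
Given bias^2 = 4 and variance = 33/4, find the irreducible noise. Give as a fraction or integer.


Total error = bias^2 + variance + irreducible noise. So irreducible noise = 79/4 - 4 - 33/4 = 15/2.

15/2


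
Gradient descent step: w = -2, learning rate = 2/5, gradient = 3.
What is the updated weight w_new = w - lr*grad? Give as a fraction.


w_new = -2 - 2/5 * 3 = -2 - 6/5 = -16/5.

-16/5


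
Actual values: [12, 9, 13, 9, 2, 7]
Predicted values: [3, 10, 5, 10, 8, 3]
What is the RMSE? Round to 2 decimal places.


MSE = 33.1667. RMSE = sqrt(33.1667) = 5.76.

5.76


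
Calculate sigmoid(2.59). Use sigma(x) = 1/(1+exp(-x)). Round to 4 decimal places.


sigma(2.59) = 1/(1+e^(-2.59)) = 1/(1+0.075020) = 1/1.075020 = 0.9302.

0.9302


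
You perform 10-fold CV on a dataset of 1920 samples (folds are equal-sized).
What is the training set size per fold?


Each validation fold has 1920/10 = 192 samples. Training set = 1920 - 192 = 1728.

1728


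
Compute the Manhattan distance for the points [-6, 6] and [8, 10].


d = sum of absolute differences: |-6-8|=14 + |6-10|=4 = 18.

18


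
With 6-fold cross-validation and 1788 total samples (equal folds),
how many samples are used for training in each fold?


Each validation fold has 1788/6 = 298 samples. Training set = 1788 - 298 = 1490.

1490


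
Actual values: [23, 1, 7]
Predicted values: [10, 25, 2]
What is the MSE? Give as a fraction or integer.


MSE = (1/3) * ((23-10)^2=169 + (1-25)^2=576 + (7-2)^2=25). Sum = 770. MSE = 770/3.

770/3


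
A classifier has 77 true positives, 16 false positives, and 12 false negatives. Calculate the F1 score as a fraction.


Precision = 77/93 = 77/93. Recall = 77/89 = 77/89. F1 = 2*P*R/(P+R) = 11/13.

11/13


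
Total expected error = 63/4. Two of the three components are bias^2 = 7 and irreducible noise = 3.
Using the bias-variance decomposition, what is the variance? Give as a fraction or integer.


Total error = bias^2 + variance + irreducible noise. So variance = 63/4 - 7 - 3 = 23/4.

23/4


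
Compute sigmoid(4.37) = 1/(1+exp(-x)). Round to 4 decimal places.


sigma(4.37) = 1/(1+e^(-4.37)) = 1/(1+0.012651) = 1/1.012651 = 0.9875.

0.9875


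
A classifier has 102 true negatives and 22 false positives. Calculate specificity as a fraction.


Specificity = TN / (TN + FP) = 102 / 124 = 51/62.

51/62


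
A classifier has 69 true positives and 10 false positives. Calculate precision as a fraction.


Precision = TP / (TP + FP) = 69 / 79 = 69/79.

69/79


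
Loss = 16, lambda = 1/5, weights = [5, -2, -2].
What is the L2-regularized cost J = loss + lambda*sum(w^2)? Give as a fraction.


L2 sq norm = sum(w^2) = 33. J = 16 + 1/5 * 33 = 113/5.

113/5


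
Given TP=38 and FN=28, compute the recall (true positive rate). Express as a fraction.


Recall = TP / (TP + FN) = 38 / 66 = 19/33.

19/33


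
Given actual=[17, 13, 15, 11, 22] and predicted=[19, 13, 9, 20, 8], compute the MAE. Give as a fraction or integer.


MAE = (1/5) * (|17-19|=2 + |13-13|=0 + |15-9|=6 + |11-20|=9 + |22-8|=14). Sum = 31. MAE = 31/5.

31/5


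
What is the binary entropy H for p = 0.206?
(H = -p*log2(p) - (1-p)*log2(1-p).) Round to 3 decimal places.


H = -0.206*log2(0.206) - 0.794*log2(0.794) = 0.734.

0.734


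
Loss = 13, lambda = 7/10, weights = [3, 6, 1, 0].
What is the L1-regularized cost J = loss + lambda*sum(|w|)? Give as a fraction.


L1 norm = sum(|w|) = 10. J = 13 + 7/10 * 10 = 20.

20


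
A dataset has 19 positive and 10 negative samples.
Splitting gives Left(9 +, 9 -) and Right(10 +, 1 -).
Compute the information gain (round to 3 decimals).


H(parent) = 0.9294. H(left) = 1.0000, H(right) = 0.4395. Weighted = (18/29)*1.0000 + (11/29)*0.4395 = 0.7874. IG = 0.9294 - 0.7874 = 0.1420, which rounds to 0.142.

0.142


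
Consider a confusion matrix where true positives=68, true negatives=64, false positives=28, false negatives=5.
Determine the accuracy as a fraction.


Accuracy = (TP + TN) / (TP + TN + FP + FN) = (68 + 64) / 165 = 4/5.

4/5


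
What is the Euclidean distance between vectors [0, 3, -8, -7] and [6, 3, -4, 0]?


d = sqrt(sum of squared differences). (0-6)^2=36, (3-3)^2=0, (-8--4)^2=16, (-7-0)^2=49. Sum = 101.

sqrt(101)


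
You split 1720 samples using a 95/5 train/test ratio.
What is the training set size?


Test set = 1720 * 5% = 86. Training set = 1720 - 86 = 1634.

1634


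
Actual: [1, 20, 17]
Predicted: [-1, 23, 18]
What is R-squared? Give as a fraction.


Mean(y) = 38/3. SS_res = 14. SS_tot = 626/3. R^2 = 1 - 14/(626/3) = 292/313.

292/313


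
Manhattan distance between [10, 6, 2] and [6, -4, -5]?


d = sum of absolute differences: |10-6|=4 + |6--4|=10 + |2--5|=7 = 21.

21


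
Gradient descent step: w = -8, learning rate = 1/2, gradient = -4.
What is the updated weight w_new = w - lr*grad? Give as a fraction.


w_new = -8 - 1/2 * -4 = -8 - -2 = -6.

-6


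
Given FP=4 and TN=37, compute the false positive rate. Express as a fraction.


FPR = FP / (FP + TN) = 4 / 41 = 4/41.

4/41


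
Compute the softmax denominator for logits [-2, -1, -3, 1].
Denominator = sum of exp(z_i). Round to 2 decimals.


Denom = e^-2=0.1353 + e^-1=0.3679 + e^-3=0.0498 + e^1=2.7183. Sum = 3.2713, which rounds to 3.27.

3.27


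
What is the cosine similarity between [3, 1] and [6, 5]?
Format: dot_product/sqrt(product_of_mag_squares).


dot = 23. |a|^2 = 10, |b|^2 = 61. cos = 23/sqrt(610).

23/sqrt(610)


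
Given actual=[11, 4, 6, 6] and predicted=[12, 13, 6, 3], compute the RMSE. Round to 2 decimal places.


MSE = 22.7500. RMSE = sqrt(22.7500) = 4.77.

4.77


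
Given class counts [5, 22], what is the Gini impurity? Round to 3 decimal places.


Total = 27. Proportions: 5/27, 22/27. sum(p_i^2) = 0.6982. Gini = 1 - 0.6982 = 0.3018, which rounds to 0.302.

0.302


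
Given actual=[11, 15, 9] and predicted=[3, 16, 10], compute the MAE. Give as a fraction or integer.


MAE = (1/3) * (|11-3|=8 + |15-16|=1 + |9-10|=1). Sum = 10. MAE = 10/3.

10/3


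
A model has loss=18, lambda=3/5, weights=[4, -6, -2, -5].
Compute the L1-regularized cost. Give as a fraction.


L1 norm = sum(|w|) = 17. J = 18 + 3/5 * 17 = 141/5.

141/5


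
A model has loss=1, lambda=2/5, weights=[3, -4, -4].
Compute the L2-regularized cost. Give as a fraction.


L2 sq norm = sum(w^2) = 41. J = 1 + 2/5 * 41 = 87/5.

87/5


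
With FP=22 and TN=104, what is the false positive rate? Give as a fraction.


FPR = FP / (FP + TN) = 22 / 126 = 11/63.

11/63


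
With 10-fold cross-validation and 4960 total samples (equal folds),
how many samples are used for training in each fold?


Each validation fold has 4960/10 = 496 samples. Training set = 4960 - 496 = 4464.

4464


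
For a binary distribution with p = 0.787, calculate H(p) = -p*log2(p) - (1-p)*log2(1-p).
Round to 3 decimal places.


H = -0.787*log2(0.787) - 0.213*log2(0.213) = 0.747.

0.747


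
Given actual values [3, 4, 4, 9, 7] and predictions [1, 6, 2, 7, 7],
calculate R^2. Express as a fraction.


Mean(y) = 27/5. SS_res = 16. SS_tot = 126/5. R^2 = 1 - 16/(126/5) = 23/63.

23/63


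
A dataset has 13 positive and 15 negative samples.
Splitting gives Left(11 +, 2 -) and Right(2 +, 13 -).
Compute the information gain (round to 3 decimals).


H(parent) = 0.9963. H(left) = 0.6194, H(right) = 0.5665. Weighted = (13/28)*0.6194 + (15/28)*0.5665 = 0.5911. IG = 0.9963 - 0.5911 = 0.4052, which rounds to 0.405.

0.405


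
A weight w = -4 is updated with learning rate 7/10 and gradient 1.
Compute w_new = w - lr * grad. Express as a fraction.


w_new = -4 - 7/10 * 1 = -4 - 7/10 = -47/10.

-47/10


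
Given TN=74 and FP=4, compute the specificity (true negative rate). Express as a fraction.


Specificity = TN / (TN + FP) = 74 / 78 = 37/39.

37/39


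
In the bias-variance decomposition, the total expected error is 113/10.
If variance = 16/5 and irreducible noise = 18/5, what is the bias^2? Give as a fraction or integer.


Total error = bias^2 + variance + irreducible noise. So bias^2 = 113/10 - 16/5 - 18/5 = 9/2.

9/2


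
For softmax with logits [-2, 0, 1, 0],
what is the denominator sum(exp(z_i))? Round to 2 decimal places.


Denom = e^-2=0.1353 + e^0=1.0000 + e^1=2.7183 + e^0=1.0000. Sum = 4.8536, which rounds to 4.85.

4.85


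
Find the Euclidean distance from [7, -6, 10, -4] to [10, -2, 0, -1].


d = sqrt(sum of squared differences). (7-10)^2=9, (-6--2)^2=16, (10-0)^2=100, (-4--1)^2=9. Sum = 134.

sqrt(134)


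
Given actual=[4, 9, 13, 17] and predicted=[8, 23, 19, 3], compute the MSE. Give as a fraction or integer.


MSE = (1/4) * ((4-8)^2=16 + (9-23)^2=196 + (13-19)^2=36 + (17-3)^2=196). Sum = 444. MSE = 111.

111


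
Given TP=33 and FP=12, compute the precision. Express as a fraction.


Precision = TP / (TP + FP) = 33 / 45 = 11/15.

11/15


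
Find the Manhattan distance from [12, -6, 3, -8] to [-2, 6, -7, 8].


d = sum of absolute differences: |12--2|=14 + |-6-6|=12 + |3--7|=10 + |-8-8|=16 = 52.

52


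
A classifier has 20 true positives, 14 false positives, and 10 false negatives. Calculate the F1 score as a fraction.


Precision = 20/34 = 10/17. Recall = 20/30 = 2/3. F1 = 2*P*R/(P+R) = 5/8.

5/8


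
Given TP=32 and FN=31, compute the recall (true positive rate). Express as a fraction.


Recall = TP / (TP + FN) = 32 / 63 = 32/63.

32/63


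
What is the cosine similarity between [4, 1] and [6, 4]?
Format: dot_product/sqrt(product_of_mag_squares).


dot = 28. |a|^2 = 17, |b|^2 = 52. cos = 28/sqrt(884).

28/sqrt(884)


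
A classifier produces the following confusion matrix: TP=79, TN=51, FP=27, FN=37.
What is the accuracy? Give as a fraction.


Accuracy = (TP + TN) / (TP + TN + FP + FN) = (79 + 51) / 194 = 65/97.

65/97


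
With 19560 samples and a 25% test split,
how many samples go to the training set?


Test set = 19560 * 25% = 4890. Training set = 19560 - 4890 = 14670.

14670


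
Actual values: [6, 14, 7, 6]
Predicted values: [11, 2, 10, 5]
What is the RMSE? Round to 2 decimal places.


MSE = 44.7500. RMSE = sqrt(44.7500) = 6.69.

6.69


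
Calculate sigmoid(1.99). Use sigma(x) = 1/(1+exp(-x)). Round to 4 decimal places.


sigma(1.99) = 1/(1+e^(-1.99)) = 1/(1+0.136695) = 1/1.136695 = 0.8797.

0.8797


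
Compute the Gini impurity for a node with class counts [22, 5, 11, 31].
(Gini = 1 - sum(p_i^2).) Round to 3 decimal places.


Total = 69. Proportions: 22/69, 5/69, 11/69, 31/69. sum(p_i^2) = 0.3342. Gini = 1 - 0.3342 = 0.6658, which rounds to 0.666.

0.666


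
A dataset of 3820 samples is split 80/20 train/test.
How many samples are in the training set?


Test set = 3820 * 20% = 764. Training set = 3820 - 764 = 3056.

3056


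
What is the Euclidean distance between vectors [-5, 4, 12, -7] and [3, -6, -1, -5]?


d = sqrt(sum of squared differences). (-5-3)^2=64, (4--6)^2=100, (12--1)^2=169, (-7--5)^2=4. Sum = 337.

sqrt(337)


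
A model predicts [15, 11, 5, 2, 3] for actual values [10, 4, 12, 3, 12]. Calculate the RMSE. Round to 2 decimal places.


MSE = 41.0000. RMSE = sqrt(41.0000) = 6.40.

6.40


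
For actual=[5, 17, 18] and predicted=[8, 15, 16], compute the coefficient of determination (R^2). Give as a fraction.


Mean(y) = 40/3. SS_res = 17. SS_tot = 314/3. R^2 = 1 - 17/(314/3) = 263/314.

263/314


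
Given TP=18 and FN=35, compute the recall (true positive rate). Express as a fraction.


Recall = TP / (TP + FN) = 18 / 53 = 18/53.

18/53


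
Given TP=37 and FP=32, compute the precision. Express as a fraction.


Precision = TP / (TP + FP) = 37 / 69 = 37/69.

37/69


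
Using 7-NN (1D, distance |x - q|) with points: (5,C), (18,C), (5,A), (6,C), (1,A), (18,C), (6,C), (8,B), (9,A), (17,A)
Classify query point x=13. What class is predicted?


Distances: |5-13|=8, |18-13|=5, |5-13|=8, |6-13|=7, |1-13|=12, |18-13|=5, |6-13|=7, |8-13|=5, |9-13|=4, |17-13|=4. 7 nearest: (9,A), (17,A), (8,B), (18,C), (18,C), (6,C), (6,C). Counts: {'A': 2, 'B': 1, 'C': 4}. Majority class: C.

C


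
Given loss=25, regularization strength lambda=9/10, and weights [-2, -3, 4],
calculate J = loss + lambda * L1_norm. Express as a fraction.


L1 norm = sum(|w|) = 9. J = 25 + 9/10 * 9 = 331/10.

331/10


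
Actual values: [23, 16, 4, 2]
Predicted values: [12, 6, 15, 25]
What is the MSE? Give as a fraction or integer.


MSE = (1/4) * ((23-12)^2=121 + (16-6)^2=100 + (4-15)^2=121 + (2-25)^2=529). Sum = 871. MSE = 871/4.

871/4


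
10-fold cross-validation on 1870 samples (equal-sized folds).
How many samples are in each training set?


Each validation fold has 1870/10 = 187 samples. Training set = 1870 - 187 = 1683.

1683


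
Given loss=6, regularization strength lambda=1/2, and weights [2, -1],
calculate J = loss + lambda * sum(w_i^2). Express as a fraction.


L2 sq norm = sum(w^2) = 5. J = 6 + 1/2 * 5 = 17/2.

17/2


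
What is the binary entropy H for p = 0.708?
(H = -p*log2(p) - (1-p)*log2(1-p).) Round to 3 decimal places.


H = -0.708*log2(0.708) - 0.292*log2(0.292) = 0.871.

0.871


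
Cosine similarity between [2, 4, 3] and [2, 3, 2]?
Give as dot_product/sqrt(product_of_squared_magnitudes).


dot = 22. |a|^2 = 29, |b|^2 = 17. cos = 22/sqrt(493).

22/sqrt(493)


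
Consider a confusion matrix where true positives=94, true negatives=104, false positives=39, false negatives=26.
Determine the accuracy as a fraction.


Accuracy = (TP + TN) / (TP + TN + FP + FN) = (94 + 104) / 263 = 198/263.

198/263


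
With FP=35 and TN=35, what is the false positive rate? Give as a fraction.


FPR = FP / (FP + TN) = 35 / 70 = 1/2.

1/2


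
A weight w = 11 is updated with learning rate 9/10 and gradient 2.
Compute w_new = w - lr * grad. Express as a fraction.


w_new = 11 - 9/10 * 2 = 11 - 9/5 = 46/5.

46/5


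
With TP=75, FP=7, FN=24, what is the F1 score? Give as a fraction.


Precision = 75/82 = 75/82. Recall = 75/99 = 25/33. F1 = 2*P*R/(P+R) = 150/181.

150/181


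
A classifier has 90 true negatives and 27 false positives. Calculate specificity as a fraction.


Specificity = TN / (TN + FP) = 90 / 117 = 10/13.

10/13


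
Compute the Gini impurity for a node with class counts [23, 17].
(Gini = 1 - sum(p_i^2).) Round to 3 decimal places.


Total = 40. Proportions: 23/40, 17/40. sum(p_i^2) = 0.5112. Gini = 1 - 0.5112 = 0.4888, which rounds to 0.489.

0.489


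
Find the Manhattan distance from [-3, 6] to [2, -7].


d = sum of absolute differences: |-3-2|=5 + |6--7|=13 = 18.

18


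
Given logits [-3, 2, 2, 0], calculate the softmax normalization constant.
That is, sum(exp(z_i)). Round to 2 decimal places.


Denom = e^-3=0.0498 + e^2=7.3891 + e^2=7.3891 + e^0=1.0000. Sum = 15.8280, which rounds to 15.83.

15.83


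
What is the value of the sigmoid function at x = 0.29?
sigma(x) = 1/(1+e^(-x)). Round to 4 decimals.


sigma(0.29) = 1/(1+e^(-0.29)) = 1/(1+0.748264) = 1/1.748264 = 0.5720.

0.5720


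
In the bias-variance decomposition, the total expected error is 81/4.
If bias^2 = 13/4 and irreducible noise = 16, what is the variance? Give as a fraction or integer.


Total error = bias^2 + variance + irreducible noise. So variance = 81/4 - 13/4 - 16 = 1.

1


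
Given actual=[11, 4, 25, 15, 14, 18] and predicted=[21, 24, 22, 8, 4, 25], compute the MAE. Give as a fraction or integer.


MAE = (1/6) * (|11-21|=10 + |4-24|=20 + |25-22|=3 + |15-8|=7 + |14-4|=10 + |18-25|=7). Sum = 57. MAE = 19/2.

19/2


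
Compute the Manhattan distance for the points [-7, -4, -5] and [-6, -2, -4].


d = sum of absolute differences: |-7--6|=1 + |-4--2|=2 + |-5--4|=1 = 4.

4


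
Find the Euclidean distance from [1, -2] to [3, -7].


d = sqrt(sum of squared differences). (1-3)^2=4, (-2--7)^2=25. Sum = 29.

sqrt(29)


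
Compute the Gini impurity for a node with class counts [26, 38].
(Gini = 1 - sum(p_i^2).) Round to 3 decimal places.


Total = 64. Proportions: 26/64, 38/64. sum(p_i^2) = 0.5176. Gini = 1 - 0.5176 = 0.4824, which rounds to 0.482.

0.482


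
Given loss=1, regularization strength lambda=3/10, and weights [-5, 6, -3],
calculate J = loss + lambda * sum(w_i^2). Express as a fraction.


L2 sq norm = sum(w^2) = 70. J = 1 + 3/10 * 70 = 22.

22


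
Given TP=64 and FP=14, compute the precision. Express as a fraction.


Precision = TP / (TP + FP) = 64 / 78 = 32/39.

32/39


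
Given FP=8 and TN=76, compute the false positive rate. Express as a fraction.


FPR = FP / (FP + TN) = 8 / 84 = 2/21.

2/21


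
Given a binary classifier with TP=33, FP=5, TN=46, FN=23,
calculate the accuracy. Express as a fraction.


Accuracy = (TP + TN) / (TP + TN + FP + FN) = (33 + 46) / 107 = 79/107.

79/107


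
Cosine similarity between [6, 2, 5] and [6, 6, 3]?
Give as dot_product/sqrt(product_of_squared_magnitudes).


dot = 63. |a|^2 = 65, |b|^2 = 81. cos = 63/sqrt(5265).

63/sqrt(5265)


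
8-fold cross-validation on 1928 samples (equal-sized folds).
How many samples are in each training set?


Each validation fold has 1928/8 = 241 samples. Training set = 1928 - 241 = 1687.

1687


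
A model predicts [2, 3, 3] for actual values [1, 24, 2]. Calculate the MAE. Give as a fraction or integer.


MAE = (1/3) * (|1-2|=1 + |24-3|=21 + |2-3|=1). Sum = 23. MAE = 23/3.

23/3


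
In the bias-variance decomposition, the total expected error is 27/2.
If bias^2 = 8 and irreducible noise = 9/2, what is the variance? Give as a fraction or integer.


Total error = bias^2 + variance + irreducible noise. So variance = 27/2 - 8 - 9/2 = 1.

1


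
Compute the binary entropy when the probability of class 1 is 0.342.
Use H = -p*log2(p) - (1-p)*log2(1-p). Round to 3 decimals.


H = -0.342*log2(0.342) - 0.658*log2(0.658) = 0.927.

0.927


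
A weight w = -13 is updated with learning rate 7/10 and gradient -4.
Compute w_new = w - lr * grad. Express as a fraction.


w_new = -13 - 7/10 * -4 = -13 - -14/5 = -51/5.

-51/5


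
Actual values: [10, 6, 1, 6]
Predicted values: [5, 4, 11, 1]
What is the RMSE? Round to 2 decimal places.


MSE = 38.5000. RMSE = sqrt(38.5000) = 6.20.

6.20


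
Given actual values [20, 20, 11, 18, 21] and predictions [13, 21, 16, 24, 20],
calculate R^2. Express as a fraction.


Mean(y) = 18. SS_res = 112. SS_tot = 66. R^2 = 1 - 112/(66) = -23/33.

-23/33


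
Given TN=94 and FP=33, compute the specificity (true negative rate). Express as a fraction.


Specificity = TN / (TN + FP) = 94 / 127 = 94/127.

94/127


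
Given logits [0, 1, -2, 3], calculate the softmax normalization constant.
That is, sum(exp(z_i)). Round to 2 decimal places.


Denom = e^0=1.0000 + e^1=2.7183 + e^-2=0.1353 + e^3=20.0855. Sum = 23.9391, which rounds to 23.94.

23.94


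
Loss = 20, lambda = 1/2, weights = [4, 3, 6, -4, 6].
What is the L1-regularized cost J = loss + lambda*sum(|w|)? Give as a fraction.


L1 norm = sum(|w|) = 23. J = 20 + 1/2 * 23 = 63/2.

63/2


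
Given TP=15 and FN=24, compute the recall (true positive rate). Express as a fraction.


Recall = TP / (TP + FN) = 15 / 39 = 5/13.

5/13


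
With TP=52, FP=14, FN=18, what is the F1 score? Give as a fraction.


Precision = 52/66 = 26/33. Recall = 52/70 = 26/35. F1 = 2*P*R/(P+R) = 13/17.

13/17


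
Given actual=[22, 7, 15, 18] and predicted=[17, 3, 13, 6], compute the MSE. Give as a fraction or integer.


MSE = (1/4) * ((22-17)^2=25 + (7-3)^2=16 + (15-13)^2=4 + (18-6)^2=144). Sum = 189. MSE = 189/4.

189/4


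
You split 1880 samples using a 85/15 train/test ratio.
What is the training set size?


Test set = 1880 * 15% = 282. Training set = 1880 - 282 = 1598.

1598


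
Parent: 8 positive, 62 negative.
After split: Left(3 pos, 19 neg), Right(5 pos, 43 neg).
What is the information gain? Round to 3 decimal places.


H(parent) = 0.5127. H(left) = 0.5746, H(right) = 0.4821. Weighted = (22/70)*0.5746 + (48/70)*0.4821 = 0.5112. IG = 0.5127 - 0.5112 = 0.0015, which rounds to 0.002.

0.002


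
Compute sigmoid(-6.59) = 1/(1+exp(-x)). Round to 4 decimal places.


sigma(-6.59) = 1/(1+e^(6.59)) = 1/(1+727.780870) = 1/728.780870 = 0.0014.

0.0014


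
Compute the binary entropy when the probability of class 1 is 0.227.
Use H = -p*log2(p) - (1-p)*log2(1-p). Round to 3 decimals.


H = -0.227*log2(0.227) - 0.773*log2(0.773) = 0.773.

0.773


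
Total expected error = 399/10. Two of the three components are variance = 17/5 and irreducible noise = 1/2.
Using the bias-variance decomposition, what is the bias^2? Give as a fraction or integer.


Total error = bias^2 + variance + irreducible noise. So bias^2 = 399/10 - 17/5 - 1/2 = 36.

36


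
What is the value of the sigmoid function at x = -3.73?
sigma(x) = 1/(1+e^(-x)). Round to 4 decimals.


sigma(-3.73) = 1/(1+e^(3.73)) = 1/(1+41.679108) = 1/42.679108 = 0.0234.

0.0234


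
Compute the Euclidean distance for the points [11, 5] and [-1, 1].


d = sqrt(sum of squared differences). (11--1)^2=144, (5-1)^2=16. Sum = 160.

sqrt(160)
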